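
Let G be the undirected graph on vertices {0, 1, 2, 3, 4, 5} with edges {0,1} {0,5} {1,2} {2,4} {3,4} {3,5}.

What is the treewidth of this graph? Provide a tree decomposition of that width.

Every bag has size at most 3, so the width is 3 − 1 = 2 and tw(G) ≤ 2. For the lower bound, G contains the cycle 3–4–2–1–0–5–3, so G is not a forest; only forests have treewidth ≤ 1, hence tw(G) ≥ 2. Combining the bounds, tw(G) = 2.

Treewidth 2.
One such decomposition:
Bags: B1 = {2, 3, 4}  B2 = {1, 2, 3}  B3 = {0, 1, 3}  B4 = {0, 3, 5}
Tree: B1–B2, B2–B3, B3–B4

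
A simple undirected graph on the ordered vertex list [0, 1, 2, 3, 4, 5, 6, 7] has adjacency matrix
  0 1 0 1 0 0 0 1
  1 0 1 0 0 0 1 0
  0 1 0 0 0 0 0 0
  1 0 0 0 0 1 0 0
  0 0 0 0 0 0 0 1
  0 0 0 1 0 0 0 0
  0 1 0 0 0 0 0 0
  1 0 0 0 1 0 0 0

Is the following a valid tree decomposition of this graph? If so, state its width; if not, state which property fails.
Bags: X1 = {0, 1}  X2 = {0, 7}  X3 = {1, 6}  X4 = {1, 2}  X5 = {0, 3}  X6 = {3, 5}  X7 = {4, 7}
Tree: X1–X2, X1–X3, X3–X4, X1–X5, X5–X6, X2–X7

Yes; width 1.

Every vertex of G appears in some bag (union = {0, 1, 2, 3, 4, 5, 6, 7}); every edge is covered by a bag; and for each vertex v the set of bags containing v is connected in the bag tree. The decomposition is therefore valid. The largest bag has 2 vertices, so the width is 1.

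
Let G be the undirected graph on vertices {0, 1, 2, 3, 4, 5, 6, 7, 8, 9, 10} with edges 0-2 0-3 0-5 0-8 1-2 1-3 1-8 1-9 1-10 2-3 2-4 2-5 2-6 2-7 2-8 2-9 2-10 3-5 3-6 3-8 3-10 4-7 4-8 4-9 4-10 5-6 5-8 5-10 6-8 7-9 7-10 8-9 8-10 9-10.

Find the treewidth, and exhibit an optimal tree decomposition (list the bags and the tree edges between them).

The largest bag has 5 vertices, giving width 4; this decomposition certifies tw(G) ≤ 4. On the other hand G contains the 5-clique {1, 2, 8, 9, 10}. A clique must lie in a single bag of any decomposition, so no decomposition can have width below 4. Therefore the treewidth is 4.

Treewidth 4.
One such decomposition:
Bags: B1 = {1, 2, 3, 8, 10}  B2 = {2, 3, 5, 8, 10}  B3 = {1, 2, 8, 9, 10}  B4 = {2, 3, 5, 6, 8}  B5 = {2, 4, 8, 9, 10}  B6 = {0, 2, 3, 5, 8}  B7 = {2, 4, 7, 9, 10}
Tree: B1–B2, B1–B3, B2–B4, B3–B5, B4–B6, B5–B7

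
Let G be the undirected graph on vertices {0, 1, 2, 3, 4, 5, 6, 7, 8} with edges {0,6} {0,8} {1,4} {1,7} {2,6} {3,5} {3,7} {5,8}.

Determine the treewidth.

1

A width-1 tree decomposition is:
Bags: B1 = {1, 4}  B2 = {1, 7}  B3 = {3, 7}  B4 = {3, 5}  B5 = {5, 8}  B6 = {0, 8}  B7 = {0, 6}  B8 = {2, 6}
Tree: B1–B2, B2–B3, B3–B4, B4–B5, B5–B6, B6–B7, B7–B8
The largest bag has 2 vertices, giving width 1; this decomposition certifies tw(G) ≤ 1. Any graph with an edge has treewidth ≥ 1, and G has the edge 4–1. Therefore the treewidth is 1.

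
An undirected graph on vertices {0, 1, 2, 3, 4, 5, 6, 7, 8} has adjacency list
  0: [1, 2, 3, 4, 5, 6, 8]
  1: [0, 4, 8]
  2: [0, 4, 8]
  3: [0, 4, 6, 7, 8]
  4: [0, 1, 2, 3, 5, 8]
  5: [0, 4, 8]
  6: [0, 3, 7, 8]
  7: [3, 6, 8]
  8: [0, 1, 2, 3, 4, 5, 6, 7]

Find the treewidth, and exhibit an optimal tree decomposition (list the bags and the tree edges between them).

The largest bag has 4 vertices, giving width 3; this decomposition certifies tw(G) ≤ 3. Conversely, {0, 1, 4, 8} is a clique of size 4, and the vertices of any clique must share a bag in every tree decomposition; so some bag has ≥ 4 vertices and tw(G) ≥ 3. Therefore the treewidth is 3.

Treewidth 3.
One optimal decomposition is:
Bags: B1 = {0, 1, 4, 8}  B2 = {0, 3, 4, 8}  B3 = {0, 3, 6, 8}  B4 = {3, 6, 7, 8}  B5 = {0, 4, 5, 8}  B6 = {0, 2, 4, 8}
Tree: B1–B2, B2–B3, B3–B4, B2–B5, B1–B6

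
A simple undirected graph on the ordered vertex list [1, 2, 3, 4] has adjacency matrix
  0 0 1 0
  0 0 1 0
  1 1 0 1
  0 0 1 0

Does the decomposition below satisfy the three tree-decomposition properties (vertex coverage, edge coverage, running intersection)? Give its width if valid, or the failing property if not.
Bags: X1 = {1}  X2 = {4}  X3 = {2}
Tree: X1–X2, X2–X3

No — vertex 3 appears in no bag.

A tree decomposition must satisfy three properties: every vertex lies in some bag; for every edge, both endpoints lie together in some bag; and for every vertex, the bags containing it form a connected subtree. Here vertex 3 appears in no bag, so the decomposition is invalid.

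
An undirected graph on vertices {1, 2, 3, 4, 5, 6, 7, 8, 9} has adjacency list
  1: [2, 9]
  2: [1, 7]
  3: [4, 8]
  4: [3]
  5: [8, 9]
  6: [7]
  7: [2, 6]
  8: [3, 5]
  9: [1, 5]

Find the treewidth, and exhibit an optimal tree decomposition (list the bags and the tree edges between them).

Every bag has size at most 2, so the width is 2 − 1 = 1 and tw(G) ≤ 1. G has an edge, so its treewidth is at least 1. Hence tw(G) = 1 exactly.

Treewidth 1.
One such decomposition:
Bags: B1 = {3, 4}  B2 = {3, 8}  B3 = {5, 8}  B4 = {5, 9}  B5 = {1, 9}  B6 = {1, 2}  B7 = {2, 7}  B8 = {6, 7}
Tree: B1–B2, B2–B3, B3–B4, B4–B5, B5–B6, B6–B7, B7–B8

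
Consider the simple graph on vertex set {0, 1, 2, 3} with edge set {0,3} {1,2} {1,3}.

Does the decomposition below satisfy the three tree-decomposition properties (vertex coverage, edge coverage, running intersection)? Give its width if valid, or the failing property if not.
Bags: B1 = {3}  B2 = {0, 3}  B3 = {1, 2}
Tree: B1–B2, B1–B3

A tree decomposition must satisfy three properties: every vertex lies in some bag; for every edge, both endpoints lie together in some bag; and for every vertex, the bags containing it form a connected subtree. Here edge (1,3) lies in no bag, so the decomposition is invalid.

No — edge (1,3) lies in no bag.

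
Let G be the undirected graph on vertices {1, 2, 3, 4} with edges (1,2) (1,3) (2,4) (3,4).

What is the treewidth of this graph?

A width-2 tree decomposition is:
Bags: B1 = {2, 3, 4}  B2 = {1, 2, 3}
Tree: B1–B2
Every bag has size at most 3, so the width is 3 − 1 = 2 and tw(G) ≤ 2. Since 2–4–3–1–2 is a cycle in G, G is not acyclic. Forests are exactly the graphs of treewidth ≤ 1, so tw(G) ≥ 2. Hence tw(G) = 2 exactly.

2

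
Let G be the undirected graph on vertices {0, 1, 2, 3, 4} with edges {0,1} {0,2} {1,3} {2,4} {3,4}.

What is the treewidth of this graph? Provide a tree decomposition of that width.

Treewidth 2.
One optimal decomposition is:
Bags: B1 = {1, 3, 4}  B2 = {0, 1, 4}  B3 = {0, 2, 4}
Tree: B1–B2, B2–B3

Each bag holds 3 vertices, so the decomposition has width 2, which upper-bounds the treewidth. Since 4–3–1–0–2–4 is a cycle in G, G is not acyclic. Forests are exactly the graphs of treewidth ≤ 1, so tw(G) ≥ 2. Hence tw(G) = 2 exactly.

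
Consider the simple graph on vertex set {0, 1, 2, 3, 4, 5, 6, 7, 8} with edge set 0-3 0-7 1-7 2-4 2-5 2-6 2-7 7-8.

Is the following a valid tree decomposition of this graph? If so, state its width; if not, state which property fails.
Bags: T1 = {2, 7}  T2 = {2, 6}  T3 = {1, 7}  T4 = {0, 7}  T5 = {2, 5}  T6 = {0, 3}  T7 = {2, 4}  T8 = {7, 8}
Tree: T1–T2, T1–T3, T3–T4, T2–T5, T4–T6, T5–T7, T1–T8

Vertex coverage: the bags together contain {0, 1, 2, 3, 4, 5, 6, 7, 8}, the full vertex set. Edge coverage: each edge of G has both endpoints in at least one bag. Running intersection: for every vertex, the bags containing it form a connected subtree. All three properties hold, so this is a valid tree decomposition of width max|bag| − 1 = 1, and hence tw(G) ≤ 1.

Yes; width 1.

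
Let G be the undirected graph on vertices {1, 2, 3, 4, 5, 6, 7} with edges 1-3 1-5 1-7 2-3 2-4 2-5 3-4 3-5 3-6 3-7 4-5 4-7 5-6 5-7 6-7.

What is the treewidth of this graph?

A width-3 tree decomposition is:
Bags: B1 = {2, 3, 4, 5}  B2 = {3, 4, 5, 7}  B3 = {3, 5, 6, 7}  B4 = {1, 3, 5, 7}
Tree: B1–B2, B2–B3, B2–B4
Each bag holds 4 vertices, so the decomposition has width 3, which upper-bounds the treewidth. On the other hand G contains the 4-clique {2, 3, 4, 5}. A clique must lie in a single bag of any decomposition, so no decomposition can have width below 3. Therefore the treewidth is 3.

3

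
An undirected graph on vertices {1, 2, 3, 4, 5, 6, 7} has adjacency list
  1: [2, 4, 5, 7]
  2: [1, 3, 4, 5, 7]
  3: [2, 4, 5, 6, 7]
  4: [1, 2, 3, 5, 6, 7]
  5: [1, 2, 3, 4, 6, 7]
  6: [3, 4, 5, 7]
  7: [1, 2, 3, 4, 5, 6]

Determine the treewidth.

A width-4 tree decomposition is:
Bags: B1 = {3, 4, 5, 6, 7}  B2 = {2, 3, 4, 5, 7}  B3 = {1, 2, 4, 5, 7}
Tree: B1–B2, B2–B3
Every bag has size at most 5, so the width is 5 − 1 = 4 and tw(G) ≤ 4. On the other hand G contains the 5-clique {1, 2, 4, 5, 7}. A clique must lie in a single bag of any decomposition, so no decomposition can have width below 4. Hence tw(G) = 4 exactly.

4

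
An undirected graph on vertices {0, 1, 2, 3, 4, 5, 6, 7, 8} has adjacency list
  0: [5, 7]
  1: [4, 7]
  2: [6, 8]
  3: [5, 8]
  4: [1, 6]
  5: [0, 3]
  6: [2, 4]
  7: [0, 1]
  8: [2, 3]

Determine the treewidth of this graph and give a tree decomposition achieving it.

Treewidth 2.
Bags: B1 = {2, 4, 6}  B2 = {1, 2, 4}  B3 = {1, 2, 7}  B4 = {0, 2, 7}  B5 = {0, 2, 5}  B6 = {2, 3, 5}  B7 = {2, 3, 8}
Tree: B1–B2, B2–B3, B3–B4, B4–B5, B5–B6, B6–B7

Each bag holds 3 vertices, so the decomposition has width 2, which upper-bounds the treewidth. The edges 2–6–4–1–7–0–5–3–8–2 form a cycle, so G is not a tree and its treewidth is at least 2. Therefore the treewidth is 2.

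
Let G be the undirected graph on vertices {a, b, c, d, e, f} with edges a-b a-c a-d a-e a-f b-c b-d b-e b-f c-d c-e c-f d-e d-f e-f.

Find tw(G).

A width-5 tree decomposition is:
Bags: B1 = {a, b, c, d, e, f}
Tree: (single bag)
With just one bag of size 6, the width is 6 − 1 = 5, so tw(G) ≤ 5. For the lower bound, the 6 vertices {a, b, c, d, e, f} are pairwise adjacent, and any tree decomposition puts a clique entirely inside one bag — forcing width ≥ 5. The upper and lower bounds meet at 5, so that is the treewidth.

5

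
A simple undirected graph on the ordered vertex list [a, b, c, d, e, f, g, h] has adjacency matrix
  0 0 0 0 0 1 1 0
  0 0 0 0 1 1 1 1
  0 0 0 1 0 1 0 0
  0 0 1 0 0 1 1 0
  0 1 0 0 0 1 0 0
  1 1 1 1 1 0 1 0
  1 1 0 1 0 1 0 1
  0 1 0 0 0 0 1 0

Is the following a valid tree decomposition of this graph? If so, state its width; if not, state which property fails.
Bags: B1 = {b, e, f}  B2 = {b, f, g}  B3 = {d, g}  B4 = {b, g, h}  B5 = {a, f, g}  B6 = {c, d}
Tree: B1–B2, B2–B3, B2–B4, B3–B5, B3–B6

A tree decomposition must satisfy three properties: every vertex lies in some bag; for every edge, both endpoints lie together in some bag; and for every vertex, the bags containing it form a connected subtree. Here edge (f,d) lies in no bag, so the decomposition is invalid.

No — edge (f,d) lies in no bag.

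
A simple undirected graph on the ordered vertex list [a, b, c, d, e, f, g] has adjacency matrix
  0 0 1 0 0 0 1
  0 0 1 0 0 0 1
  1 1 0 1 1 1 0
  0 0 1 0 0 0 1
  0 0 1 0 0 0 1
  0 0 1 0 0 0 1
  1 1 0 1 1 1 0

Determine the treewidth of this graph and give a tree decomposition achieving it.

Each bag holds 3 vertices, so the decomposition has width 2, which upper-bounds the treewidth. For the lower bound, G contains the cycle g–f–c–d–g, so G is not a forest; only forests have treewidth ≤ 1, hence tw(G) ≥ 2. Therefore the treewidth is 2.

Treewidth 2.
One such decomposition:
Bags: B1 = {c, f, g}  B2 = {c, d, g}  B3 = {a, c, g}  B4 = {b, c, g}  B5 = {c, e, g}
Tree: B1–B2, B2–B3, B3–B4, B4–B5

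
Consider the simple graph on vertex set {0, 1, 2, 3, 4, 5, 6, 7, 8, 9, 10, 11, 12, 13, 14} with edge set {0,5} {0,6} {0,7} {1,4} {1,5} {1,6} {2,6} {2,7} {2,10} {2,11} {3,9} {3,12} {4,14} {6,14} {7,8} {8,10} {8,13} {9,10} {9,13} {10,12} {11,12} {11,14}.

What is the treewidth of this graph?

A width-3 tree decomposition is:
Bags: B1 = {3, 9, 12, 13}  B2 = {9, 10, 12, 13}  B3 = {8, 10, 12, 13}  B4 = {8, 10, 11, 12}  B5 = {2, 8, 10, 11}  B6 = {2, 7, 8, 11}  B7 = {2, 7, 11, 14}  B8 = {2, 6, 7, 14}  B9 = {0, 6, 7, 14}  B10 = {0, 4, 6, 14}  B11 = {0, 1, 4, 6}  B12 = {0, 1, 4, 5}
Tree: B1–B2, B2–B3, B3–B4, B4–B5, B5–B6, B6–B7, B7–B8, B8–B9, B9–B10, B10–B11, B11–B12
Each bag holds 4 vertices, so the decomposition has width 3, which upper-bounds the treewidth. For the lower bound: the 4 vertex sets {3,9,13}, {12}, {10}, {2,7,8,11} are disjoint, each induces a connected subgraph, and every pair is joined by at least one edge of G. Contracting each set to a single vertex therefore yields K_{4} as a minor, and since treewidth is minor-monotone, tw(G) ≥ tw(K_{4}) = 3. Therefore the treewidth is 3.

3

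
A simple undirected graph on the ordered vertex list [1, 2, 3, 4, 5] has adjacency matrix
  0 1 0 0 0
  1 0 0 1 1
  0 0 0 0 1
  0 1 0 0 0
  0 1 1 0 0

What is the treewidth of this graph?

1

A width-1 tree decomposition is:
Bags: B1 = {2, 5}  B2 = {1, 2}  B3 = {3, 5}  B4 = {2, 4}
Tree: B1–B2, B1–B3, B2–B4
Each bag holds 2 vertices, so the decomposition has width 1, which upper-bounds the treewidth. Since G has at least one edge (e.g. 5–2), it is not an edgeless graph, so tw(G) ≥ 1. The upper and lower bounds meet at 1, so that is the treewidth.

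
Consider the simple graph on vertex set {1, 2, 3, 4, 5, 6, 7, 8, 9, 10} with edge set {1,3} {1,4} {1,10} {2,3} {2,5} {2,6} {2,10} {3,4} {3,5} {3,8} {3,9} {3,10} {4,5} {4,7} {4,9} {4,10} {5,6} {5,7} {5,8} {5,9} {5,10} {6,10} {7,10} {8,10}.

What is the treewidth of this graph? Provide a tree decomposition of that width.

Every bag has size at most 4, so the width is 4 − 1 = 3 and tw(G) ≤ 3. Conversely, {1, 3, 4, 10} is a clique of size 4, and the vertices of any clique must share a bag in every tree decomposition; so some bag has ≥ 4 vertices and tw(G) ≥ 3. Combining the bounds, tw(G) = 3.

Treewidth 3.
One optimal decomposition is:
Bags: B1 = {3, 4, 5, 10}  B2 = {3, 4, 5, 9}  B3 = {2, 3, 5, 10}  B4 = {3, 5, 8, 10}  B5 = {1, 3, 4, 10}  B6 = {2, 5, 6, 10}  B7 = {4, 5, 7, 10}
Tree: B1–B2, B1–B3, B1–B4, B1–B5, B3–B6, B1–B7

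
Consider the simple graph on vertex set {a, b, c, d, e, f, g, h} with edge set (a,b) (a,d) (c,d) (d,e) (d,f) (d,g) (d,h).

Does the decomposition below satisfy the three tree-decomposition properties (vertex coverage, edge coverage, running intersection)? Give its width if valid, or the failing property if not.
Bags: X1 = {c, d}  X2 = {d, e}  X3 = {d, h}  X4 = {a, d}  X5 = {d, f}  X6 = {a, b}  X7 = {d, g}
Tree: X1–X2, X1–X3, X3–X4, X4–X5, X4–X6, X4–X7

Checking the three conditions: (i) the bags cover all of {a, b, c, d, e, f, g, h}; (ii) for each edge, some bag contains both endpoints; (iii) the bags containing any fixed vertex form a subtree. All hold, so the decomposition is valid with width 2 − 1 = 1.

Yes; width 1.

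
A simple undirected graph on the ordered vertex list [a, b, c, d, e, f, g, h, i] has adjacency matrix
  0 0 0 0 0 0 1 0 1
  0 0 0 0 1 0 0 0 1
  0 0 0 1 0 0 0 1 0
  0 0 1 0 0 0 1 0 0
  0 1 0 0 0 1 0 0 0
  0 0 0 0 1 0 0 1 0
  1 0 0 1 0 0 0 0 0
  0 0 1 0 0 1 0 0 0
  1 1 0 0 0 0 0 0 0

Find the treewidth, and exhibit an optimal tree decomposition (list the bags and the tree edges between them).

Treewidth 2.
One optimal decomposition is:
Bags: B1 = {a, g, i}  B2 = {d, g, i}  B3 = {c, d, i}  B4 = {c, h, i}  B5 = {f, h, i}  B6 = {e, f, i}  B7 = {b, e, i}
Tree: B1–B2, B2–B3, B3–B4, B4–B5, B5–B6, B6–B7

Every bag has size at most 3, so the width is 3 − 1 = 2 and tw(G) ≤ 2. Since i–a–g–d–c–h–f–e–b–i is a cycle in G, G is not acyclic. Forests are exactly the graphs of treewidth ≤ 1, so tw(G) ≥ 2. The upper and lower bounds meet at 2, so that is the treewidth.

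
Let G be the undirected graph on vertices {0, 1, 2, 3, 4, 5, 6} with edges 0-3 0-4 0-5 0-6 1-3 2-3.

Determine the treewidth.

A width-1 tree decomposition is:
Bags: B1 = {0, 5}  B2 = {0, 3}  B3 = {2, 3}  B4 = {1, 3}  B5 = {0, 4}  B6 = {0, 6}
Tree: B1–B2, B2–B3, B2–B4, B1–B5, B5–B6
The largest bag has 2 vertices, giving width 1; this decomposition certifies tw(G) ≤ 1. Since G has at least one edge (e.g. 5–0), it is not an edgeless graph, so tw(G) ≥ 1. Therefore the treewidth is 1.

1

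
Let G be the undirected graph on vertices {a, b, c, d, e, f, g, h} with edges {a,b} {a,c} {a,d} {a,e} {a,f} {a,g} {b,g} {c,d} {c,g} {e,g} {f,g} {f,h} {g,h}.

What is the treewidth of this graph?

A width-2 tree decomposition is:
Bags: B1 = {a, e, g}  B2 = {a, c, g}  B3 = {a, f, g}  B4 = {f, g, h}  B5 = {a, c, d}  B6 = {a, b, g}
Tree: B1–B2, B1–B3, B3–B4, B2–B5, B1–B6
Each bag holds 3 vertices, so the decomposition has width 2, which upper-bounds the treewidth. Conversely, {a, c, d} is a clique of size 3, and the vertices of any clique must share a bag in every tree decomposition; so some bag has ≥ 3 vertices and tw(G) ≥ 2. Hence tw(G) = 2 exactly.

2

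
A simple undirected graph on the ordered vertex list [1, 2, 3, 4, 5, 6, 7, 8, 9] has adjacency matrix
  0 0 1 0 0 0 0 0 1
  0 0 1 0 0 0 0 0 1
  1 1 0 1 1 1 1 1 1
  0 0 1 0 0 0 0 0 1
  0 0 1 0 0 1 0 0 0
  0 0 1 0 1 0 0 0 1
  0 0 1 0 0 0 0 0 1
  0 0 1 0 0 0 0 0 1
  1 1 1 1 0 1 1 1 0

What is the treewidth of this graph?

A width-2 tree decomposition is:
Bags: B1 = {1, 3, 9}  B2 = {3, 8, 9}  B3 = {2, 3, 9}  B4 = {3, 4, 9}  B5 = {3, 6, 9}  B6 = {3, 5, 6}  B7 = {3, 7, 9}
Tree: B1–B2, B2–B3, B1–B4, B1–B5, B5–B6, B1–B7
Every bag has size at most 3, so the width is 3 − 1 = 2 and tw(G) ≤ 2. For the lower bound, the 3 vertices {1, 3, 9} are pairwise adjacent, and any tree decomposition puts a clique entirely inside one bag — forcing width ≥ 2. The upper and lower bounds meet at 2, so that is the treewidth.

2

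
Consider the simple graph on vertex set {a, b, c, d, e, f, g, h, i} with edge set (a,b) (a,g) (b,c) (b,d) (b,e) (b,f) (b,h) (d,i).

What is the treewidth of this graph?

1

A width-1 tree decomposition is:
Bags: B1 = {a, b}  B2 = {b, c}  B3 = {b, e}  B4 = {a, g}  B5 = {b, d}  B6 = {d, i}  B7 = {b, f}  B8 = {b, h}
Tree: B1–B2, B1–B3, B1–B4, B3–B5, B5–B6, B3–B7, B7–B8
Every bag has size at most 2, so the width is 2 − 1 = 1 and tw(G) ≤ 1. Any graph with an edge has treewidth ≥ 1, and G has the edge a–b. The upper and lower bounds meet at 1, so that is the treewidth.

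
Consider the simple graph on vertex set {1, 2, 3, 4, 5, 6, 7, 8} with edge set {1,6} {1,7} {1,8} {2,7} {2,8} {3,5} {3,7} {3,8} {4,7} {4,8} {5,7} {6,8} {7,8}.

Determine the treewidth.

A width-2 tree decomposition is:
Bags: B1 = {2, 7, 8}  B2 = {4, 7, 8}  B3 = {1, 7, 8}  B4 = {1, 6, 8}  B5 = {3, 7, 8}  B6 = {3, 5, 7}
Tree: B1–B2, B2–B3, B3–B4, B2–B5, B5–B6
The largest bag has 3 vertices, giving width 2; this decomposition certifies tw(G) ≤ 2. On the other hand G contains the 3-clique {1, 6, 8}. A clique must lie in a single bag of any decomposition, so no decomposition can have width below 2. Combining the bounds, tw(G) = 2.

2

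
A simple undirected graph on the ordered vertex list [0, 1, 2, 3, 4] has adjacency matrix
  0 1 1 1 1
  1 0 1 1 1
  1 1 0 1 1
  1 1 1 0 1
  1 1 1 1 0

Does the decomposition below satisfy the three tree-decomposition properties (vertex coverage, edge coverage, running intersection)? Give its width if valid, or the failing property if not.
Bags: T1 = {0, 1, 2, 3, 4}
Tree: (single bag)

Every vertex of G appears in some bag (union = {0, 1, 2, 3, 4}); every edge is covered by a bag; and for each vertex v the set of bags containing v is connected in the bag tree. The decomposition is therefore valid. The largest bag has 5 vertices, so the width is 4.

Yes; width 4.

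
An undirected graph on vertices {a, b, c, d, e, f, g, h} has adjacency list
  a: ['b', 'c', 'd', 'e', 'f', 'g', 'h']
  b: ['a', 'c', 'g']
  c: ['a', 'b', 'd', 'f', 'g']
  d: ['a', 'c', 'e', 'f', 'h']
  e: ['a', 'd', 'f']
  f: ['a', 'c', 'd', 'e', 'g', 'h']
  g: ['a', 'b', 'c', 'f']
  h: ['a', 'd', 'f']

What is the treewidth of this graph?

3

A width-3 tree decomposition is:
Bags: B1 = {a, c, f, g}  B2 = {a, b, c, g}  B3 = {a, c, d, f}  B4 = {a, d, e, f}  B5 = {a, d, f, h}
Tree: B1–B2, B1–B3, B3–B4, B3–B5
Every bag has size at most 4, so the width is 4 − 1 = 3 and tw(G) ≤ 3. On the other hand G contains the 4-clique {a, d, e, f}. A clique must lie in a single bag of any decomposition, so no decomposition can have width below 3. Hence tw(G) = 3 exactly.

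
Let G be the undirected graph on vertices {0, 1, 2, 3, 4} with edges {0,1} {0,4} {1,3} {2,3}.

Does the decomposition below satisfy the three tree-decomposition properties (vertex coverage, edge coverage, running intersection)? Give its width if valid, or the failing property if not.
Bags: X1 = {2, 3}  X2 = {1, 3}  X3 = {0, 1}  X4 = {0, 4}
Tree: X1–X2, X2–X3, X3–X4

Yes; width 1.

Vertex coverage: the bags together contain {0, 1, 2, 3, 4}, the full vertex set. Edge coverage: each edge of G has both endpoints in at least one bag. Running intersection: for every vertex, the bags containing it form a connected subtree. All three properties hold, so this is a valid tree decomposition of width max|bag| − 1 = 1, and hence tw(G) ≤ 1.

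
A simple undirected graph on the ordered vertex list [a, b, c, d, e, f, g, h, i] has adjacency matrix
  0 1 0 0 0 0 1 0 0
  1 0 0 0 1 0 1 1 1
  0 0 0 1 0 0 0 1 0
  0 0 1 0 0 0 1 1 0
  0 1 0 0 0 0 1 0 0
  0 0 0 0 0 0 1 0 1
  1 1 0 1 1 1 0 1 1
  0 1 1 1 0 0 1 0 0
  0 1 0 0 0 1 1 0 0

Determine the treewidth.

A width-2 tree decomposition is:
Bags: B1 = {b, g, h}  B2 = {b, g, i}  B3 = {b, e, g}  B4 = {f, g, i}  B5 = {d, g, h}  B6 = {c, d, h}  B7 = {a, b, g}
Tree: B1–B2, B2–B3, B2–B4, B1–B5, B5–B6, B1–B7
Each bag holds 3 vertices, so the decomposition has width 2, which upper-bounds the treewidth. For the lower bound, the 3 vertices {d, g, h} are pairwise adjacent, and any tree decomposition puts a clique entirely inside one bag — forcing width ≥ 2. Therefore the treewidth is 2.

2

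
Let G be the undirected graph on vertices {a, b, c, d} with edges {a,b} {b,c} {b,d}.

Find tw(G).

1

A width-1 tree decomposition is:
Bags: B1 = {a, b}  B2 = {b, d}  B3 = {b, c}
Tree: B1–B2, B1–B3
Every bag has size at most 2, so the width is 2 − 1 = 1 and tw(G) ≤ 1. G has an edge, so its treewidth is at least 1. Therefore the treewidth is 1.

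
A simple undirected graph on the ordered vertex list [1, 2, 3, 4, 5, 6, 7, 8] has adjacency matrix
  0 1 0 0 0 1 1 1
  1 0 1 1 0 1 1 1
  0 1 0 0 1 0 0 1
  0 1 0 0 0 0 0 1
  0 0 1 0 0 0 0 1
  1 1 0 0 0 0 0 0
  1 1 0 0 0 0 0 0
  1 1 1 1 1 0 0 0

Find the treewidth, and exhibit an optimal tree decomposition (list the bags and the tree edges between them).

The largest bag has 3 vertices, giving width 2; this decomposition certifies tw(G) ≤ 2. On the other hand G contains the 3-clique {1, 2, 8}. A clique must lie in a single bag of any decomposition, so no decomposition can have width below 2. The upper and lower bounds meet at 2, so that is the treewidth.

Treewidth 2.
Bags: B1 = {1, 2, 7}  B2 = {1, 2, 8}  B3 = {2, 4, 8}  B4 = {2, 3, 8}  B5 = {3, 5, 8}  B6 = {1, 2, 6}
Tree: B1–B2, B2–B3, B2–B4, B4–B5, B1–B6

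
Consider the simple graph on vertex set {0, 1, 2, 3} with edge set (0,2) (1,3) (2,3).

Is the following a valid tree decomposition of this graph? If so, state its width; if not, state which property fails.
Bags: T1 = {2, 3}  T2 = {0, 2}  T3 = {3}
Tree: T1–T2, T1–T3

A tree decomposition must satisfy three properties: every vertex lies in some bag; for every edge, both endpoints lie together in some bag; and for every vertex, the bags containing it form a connected subtree. Here vertex 1 appears in no bag, so the decomposition is invalid.

No — vertex 1 appears in no bag.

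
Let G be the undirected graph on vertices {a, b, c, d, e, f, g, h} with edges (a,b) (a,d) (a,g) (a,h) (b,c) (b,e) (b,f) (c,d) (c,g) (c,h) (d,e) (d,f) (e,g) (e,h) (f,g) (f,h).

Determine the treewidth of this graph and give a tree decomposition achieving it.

Treewidth 4.
One such decomposition:
Bags: B1 = {a, b, d, g, h}  B2 = {b, d, e, g, h}  B3 = {b, d, f, g, h}  B4 = {b, c, d, g, h}
Tree: B1–B2, B2–B3, B3–B4

The largest bag has 5 vertices, giving width 4; this decomposition certifies tw(G) ≤ 4. For the lower bound: the 5 vertex sets {a,h}, {d,e}, {b,f}, {g}, {c} are disjoint, each induces a connected subgraph, and every pair is joined by at least one edge of G. Contracting each set to a single vertex therefore yields K_{5} as a minor, and since treewidth is minor-monotone, tw(G) ≥ tw(K_{5}) = 4. Combining the bounds, tw(G) = 4.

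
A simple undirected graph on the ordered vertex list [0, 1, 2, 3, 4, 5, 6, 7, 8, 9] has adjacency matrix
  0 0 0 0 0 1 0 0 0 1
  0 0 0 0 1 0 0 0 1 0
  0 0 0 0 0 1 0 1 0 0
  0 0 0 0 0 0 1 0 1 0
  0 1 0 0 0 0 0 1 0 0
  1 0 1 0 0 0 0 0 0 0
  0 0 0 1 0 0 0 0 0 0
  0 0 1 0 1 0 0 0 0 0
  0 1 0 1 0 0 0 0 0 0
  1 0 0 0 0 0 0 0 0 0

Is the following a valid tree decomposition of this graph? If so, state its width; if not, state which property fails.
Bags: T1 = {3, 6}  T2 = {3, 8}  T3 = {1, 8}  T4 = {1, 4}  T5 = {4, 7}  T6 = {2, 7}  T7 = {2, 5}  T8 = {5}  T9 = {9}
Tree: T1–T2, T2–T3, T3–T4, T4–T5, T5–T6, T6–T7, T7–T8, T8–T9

A tree decomposition must satisfy three properties: every vertex lies in some bag; for every edge, both endpoints lie together in some bag; and for every vertex, the bags containing it form a connected subtree. Here vertex 0 appears in no bag, so the decomposition is invalid.

No — vertex 0 appears in no bag.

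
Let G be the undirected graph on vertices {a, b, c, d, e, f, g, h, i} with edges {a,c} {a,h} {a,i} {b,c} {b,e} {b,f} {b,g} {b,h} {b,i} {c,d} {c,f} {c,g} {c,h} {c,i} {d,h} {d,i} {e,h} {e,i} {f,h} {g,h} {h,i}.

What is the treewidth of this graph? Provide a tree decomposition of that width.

Each bag holds 4 vertices, so the decomposition has width 3, which upper-bounds the treewidth. Conversely, {b, e, h, i} is a clique of size 4, and the vertices of any clique must share a bag in every tree decomposition; so some bag has ≥ 4 vertices and tw(G) ≥ 3. Hence tw(G) = 3 exactly.

Treewidth 3.
One such decomposition:
Bags: B1 = {b, c, h, i}  B2 = {b, e, h, i}  B3 = {b, c, g, h}  B4 = {b, c, f, h}  B5 = {a, c, h, i}  B6 = {c, d, h, i}
Tree: B1–B2, B1–B3, B3–B4, B1–B5, B1–B6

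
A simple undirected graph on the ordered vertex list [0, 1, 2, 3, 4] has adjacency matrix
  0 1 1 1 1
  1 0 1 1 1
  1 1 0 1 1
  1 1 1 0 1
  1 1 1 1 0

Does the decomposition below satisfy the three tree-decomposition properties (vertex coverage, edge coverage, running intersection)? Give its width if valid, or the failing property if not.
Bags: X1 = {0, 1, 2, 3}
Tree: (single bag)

No — vertex 4 appears in no bag.

A tree decomposition must satisfy three properties: every vertex lies in some bag; for every edge, both endpoints lie together in some bag; and for every vertex, the bags containing it form a connected subtree. Here vertex 4 appears in no bag, so the decomposition is invalid.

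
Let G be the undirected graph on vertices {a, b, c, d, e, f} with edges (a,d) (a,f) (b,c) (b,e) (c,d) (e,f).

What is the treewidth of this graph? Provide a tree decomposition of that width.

Treewidth 2.
Bags: B1 = {b, e, f}  B2 = {b, c, f}  B3 = {c, d, f}  B4 = {a, d, f}
Tree: B1–B2, B2–B3, B3–B4

The largest bag has 3 vertices, giving width 2; this decomposition certifies tw(G) ≤ 2. Since f–e–b–c–d–a–f is a cycle in G, G is not acyclic. Forests are exactly the graphs of treewidth ≤ 1, so tw(G) ≥ 2. The upper and lower bounds meet at 2, so that is the treewidth.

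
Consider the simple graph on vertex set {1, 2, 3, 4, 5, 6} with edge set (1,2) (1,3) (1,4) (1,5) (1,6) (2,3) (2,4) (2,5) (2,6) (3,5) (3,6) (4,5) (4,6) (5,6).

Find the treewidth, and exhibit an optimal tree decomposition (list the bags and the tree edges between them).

Treewidth 4.
One such decomposition:
Bags: B1 = {1, 2, 3, 5, 6}  B2 = {1, 2, 4, 5, 6}
Tree: B1–B2

Every bag has size at most 5, so the width is 5 − 1 = 4 and tw(G) ≤ 4. For the lower bound, the 5 vertices {1, 2, 3, 5, 6} are pairwise adjacent, and any tree decomposition puts a clique entirely inside one bag — forcing width ≥ 4. Therefore the treewidth is 4.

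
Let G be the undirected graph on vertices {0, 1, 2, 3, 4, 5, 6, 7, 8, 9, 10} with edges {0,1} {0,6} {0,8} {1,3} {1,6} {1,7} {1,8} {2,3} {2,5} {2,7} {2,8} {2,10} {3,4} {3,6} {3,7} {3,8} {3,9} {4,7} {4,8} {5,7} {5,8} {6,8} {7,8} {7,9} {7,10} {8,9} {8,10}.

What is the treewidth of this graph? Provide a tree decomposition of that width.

Treewidth 3.
One such decomposition:
Bags: B1 = {3, 4, 7, 8}  B2 = {3, 7, 8, 9}  B3 = {2, 3, 7, 8}  B4 = {1, 3, 7, 8}  B5 = {2, 7, 8, 10}  B6 = {2, 5, 7, 8}  B7 = {1, 3, 6, 8}  B8 = {0, 1, 6, 8}
Tree: B1–B2, B1–B3, B1–B4, B3–B5, B3–B6, B4–B7, B7–B8

The largest bag has 4 vertices, giving width 3; this decomposition certifies tw(G) ≤ 3. Conversely, {0, 1, 6, 8} is a clique of size 4, and the vertices of any clique must share a bag in every tree decomposition; so some bag has ≥ 4 vertices and tw(G) ≥ 3. Hence tw(G) = 3 exactly.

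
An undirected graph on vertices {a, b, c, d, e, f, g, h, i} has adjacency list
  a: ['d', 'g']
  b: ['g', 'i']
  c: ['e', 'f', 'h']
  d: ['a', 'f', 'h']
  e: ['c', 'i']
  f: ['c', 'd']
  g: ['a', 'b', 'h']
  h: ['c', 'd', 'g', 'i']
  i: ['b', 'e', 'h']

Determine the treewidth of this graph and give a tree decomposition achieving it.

Each bag holds 4 vertices, so the decomposition has width 3, which upper-bounds the treewidth. For the lower bound: the 4 vertex sets {c,e,f}, {d}, {h}, {a,b,g,i} are disjoint, each induces a connected subgraph, and every pair is joined by at least one edge of G. Contracting each set to a single vertex therefore yields K_{4} as a minor, and since treewidth is minor-monotone, tw(G) ≥ tw(K_{4}) = 3. The upper and lower bounds meet at 3, so that is the treewidth.

Treewidth 3.
One optimal decomposition is:
Bags: B1 = {c, d, e, f}  B2 = {c, d, e, h}  B3 = {d, e, h, i}  B4 = {a, d, h, i}  B5 = {a, g, h, i}  B6 = {a, b, g, i}
Tree: B1–B2, B2–B3, B3–B4, B4–B5, B5–B6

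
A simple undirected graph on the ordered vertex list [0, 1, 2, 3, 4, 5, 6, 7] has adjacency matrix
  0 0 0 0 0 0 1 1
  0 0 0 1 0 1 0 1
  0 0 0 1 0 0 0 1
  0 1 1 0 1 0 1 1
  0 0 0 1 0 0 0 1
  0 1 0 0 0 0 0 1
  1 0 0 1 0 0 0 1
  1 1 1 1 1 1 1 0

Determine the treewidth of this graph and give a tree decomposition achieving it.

Treewidth 2.
One optimal decomposition is:
Bags: B1 = {1, 3, 7}  B2 = {1, 5, 7}  B3 = {2, 3, 7}  B4 = {3, 6, 7}  B5 = {3, 4, 7}  B6 = {0, 6, 7}
Tree: B1–B2, B1–B3, B1–B4, B4–B5, B4–B6

The largest bag has 3 vertices, giving width 2; this decomposition certifies tw(G) ≤ 2. For the lower bound, the 3 vertices {0, 6, 7} are pairwise adjacent, and any tree decomposition puts a clique entirely inside one bag — forcing width ≥ 2. The upper and lower bounds meet at 2, so that is the treewidth.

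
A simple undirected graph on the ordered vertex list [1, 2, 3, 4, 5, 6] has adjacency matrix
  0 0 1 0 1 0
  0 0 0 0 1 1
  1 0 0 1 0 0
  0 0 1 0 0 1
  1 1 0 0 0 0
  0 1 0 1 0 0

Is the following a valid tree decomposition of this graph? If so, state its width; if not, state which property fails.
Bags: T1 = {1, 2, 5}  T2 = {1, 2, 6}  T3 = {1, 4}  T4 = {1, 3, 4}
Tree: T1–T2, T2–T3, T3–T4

A tree decomposition must satisfy three properties: every vertex lies in some bag; for every edge, both endpoints lie together in some bag; and for every vertex, the bags containing it form a connected subtree. Here edge (6,4) lies in no bag, so the decomposition is invalid.

No — edge (6,4) lies in no bag.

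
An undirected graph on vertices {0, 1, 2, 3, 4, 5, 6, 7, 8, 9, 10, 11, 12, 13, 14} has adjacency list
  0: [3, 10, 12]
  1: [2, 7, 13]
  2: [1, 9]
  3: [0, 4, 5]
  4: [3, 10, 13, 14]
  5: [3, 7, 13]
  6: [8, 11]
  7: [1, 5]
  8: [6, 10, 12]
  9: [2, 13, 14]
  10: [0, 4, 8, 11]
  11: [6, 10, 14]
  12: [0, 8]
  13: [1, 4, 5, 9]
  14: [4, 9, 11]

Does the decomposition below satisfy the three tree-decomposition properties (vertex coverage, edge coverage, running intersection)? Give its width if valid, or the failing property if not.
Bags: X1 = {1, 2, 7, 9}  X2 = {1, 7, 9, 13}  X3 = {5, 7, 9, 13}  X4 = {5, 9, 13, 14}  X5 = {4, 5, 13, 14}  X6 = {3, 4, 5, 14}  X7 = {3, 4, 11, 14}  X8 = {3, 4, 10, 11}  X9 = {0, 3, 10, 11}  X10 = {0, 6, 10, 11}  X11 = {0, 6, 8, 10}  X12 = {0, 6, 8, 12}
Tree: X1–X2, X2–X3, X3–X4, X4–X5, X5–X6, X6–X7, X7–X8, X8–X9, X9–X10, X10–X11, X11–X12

Checking the three conditions: (i) the bags cover all of {0, 1, 2, 3, 4, 5, 6, 7, 8, 9, 10, 11, 12, 13, 14}; (ii) for each edge, some bag contains both endpoints; (iii) the bags containing any fixed vertex form a subtree. All hold, so the decomposition is valid with width 4 − 1 = 3.

Yes; width 3.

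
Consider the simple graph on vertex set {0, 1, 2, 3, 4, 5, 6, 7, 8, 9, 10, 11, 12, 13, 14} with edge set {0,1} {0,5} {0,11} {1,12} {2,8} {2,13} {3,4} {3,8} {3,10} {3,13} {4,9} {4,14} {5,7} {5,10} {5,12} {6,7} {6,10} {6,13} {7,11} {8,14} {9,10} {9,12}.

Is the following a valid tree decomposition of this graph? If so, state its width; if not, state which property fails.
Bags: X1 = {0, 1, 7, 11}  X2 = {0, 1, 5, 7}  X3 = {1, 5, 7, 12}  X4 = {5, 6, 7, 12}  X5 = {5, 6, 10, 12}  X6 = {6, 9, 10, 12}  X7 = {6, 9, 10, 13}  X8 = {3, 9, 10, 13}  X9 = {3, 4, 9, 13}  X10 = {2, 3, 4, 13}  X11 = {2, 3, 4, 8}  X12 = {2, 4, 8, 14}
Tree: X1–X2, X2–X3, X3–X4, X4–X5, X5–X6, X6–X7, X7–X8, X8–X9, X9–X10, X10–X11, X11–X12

Every vertex of G appears in some bag (union = {0, 1, 2, 3, 4, 5, 6, 7, 8, 9, 10, 11, 12, 13, 14}); every edge is covered by a bag; and for each vertex v the set of bags containing v is connected in the bag tree. The decomposition is therefore valid. The largest bag has 4 vertices, so the width is 3.

Yes; width 3.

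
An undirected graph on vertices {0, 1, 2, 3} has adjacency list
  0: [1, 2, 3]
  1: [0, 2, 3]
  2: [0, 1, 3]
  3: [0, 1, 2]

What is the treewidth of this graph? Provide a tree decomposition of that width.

Treewidth 3.
One such decomposition:
Bags: B1 = {0, 1, 2, 3}
Tree: (single bag)

With just one bag of size 4, the width is 4 − 1 = 3, so tw(G) ≤ 3. On the other hand G contains the 4-clique {0, 1, 2, 3}. A clique must lie in a single bag of any decomposition, so no decomposition can have width below 3. Combining the bounds, tw(G) = 3.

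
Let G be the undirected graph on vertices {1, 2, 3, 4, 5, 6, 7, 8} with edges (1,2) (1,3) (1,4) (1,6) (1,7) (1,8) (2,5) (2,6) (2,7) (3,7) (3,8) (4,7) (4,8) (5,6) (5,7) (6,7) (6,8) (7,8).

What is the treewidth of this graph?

A width-3 tree decomposition is:
Bags: B1 = {1, 2, 6, 7}  B2 = {2, 5, 6, 7}  B3 = {1, 6, 7, 8}  B4 = {1, 4, 7, 8}  B5 = {1, 3, 7, 8}
Tree: B1–B2, B1–B3, B3–B4, B4–B5
Every bag has size at most 4, so the width is 4 − 1 = 3 and tw(G) ≤ 3. Conversely, {1, 3, 7, 8} is a clique of size 4, and the vertices of any clique must share a bag in every tree decomposition; so some bag has ≥ 4 vertices and tw(G) ≥ 3. Therefore the treewidth is 3.

3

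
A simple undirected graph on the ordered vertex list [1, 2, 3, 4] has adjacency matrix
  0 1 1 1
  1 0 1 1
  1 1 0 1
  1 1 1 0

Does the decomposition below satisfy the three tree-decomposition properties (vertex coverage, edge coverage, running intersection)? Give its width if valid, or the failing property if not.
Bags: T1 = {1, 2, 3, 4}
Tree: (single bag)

Checking the three conditions: (i) the bags cover all of {1, 2, 3, 4}; (ii) for each edge, some bag contains both endpoints; (iii) the bags containing any fixed vertex form a subtree. All hold, so the decomposition is valid with width 4 − 1 = 3.

Yes; width 3.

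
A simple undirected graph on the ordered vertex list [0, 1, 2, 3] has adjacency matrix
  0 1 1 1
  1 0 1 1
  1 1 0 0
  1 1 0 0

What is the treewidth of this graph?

A width-2 tree decomposition is:
Bags: B1 = {0, 1, 2}  B2 = {0, 1, 3}
Tree: B1–B2
The largest bag has 3 vertices, giving width 2; this decomposition certifies tw(G) ≤ 2. On the other hand G contains the 3-clique {0, 1, 2}. A clique must lie in a single bag of any decomposition, so no decomposition can have width below 2. Combining the bounds, tw(G) = 2.

2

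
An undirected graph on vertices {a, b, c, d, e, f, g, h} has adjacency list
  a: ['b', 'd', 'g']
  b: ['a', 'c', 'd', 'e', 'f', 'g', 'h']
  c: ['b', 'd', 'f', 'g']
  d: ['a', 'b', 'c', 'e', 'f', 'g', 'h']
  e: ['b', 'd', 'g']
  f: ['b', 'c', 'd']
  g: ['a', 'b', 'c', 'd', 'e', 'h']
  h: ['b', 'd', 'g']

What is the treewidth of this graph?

3

A width-3 tree decomposition is:
Bags: B1 = {b, d, g, h}  B2 = {b, c, d, g}  B3 = {b, d, e, g}  B4 = {b, c, d, f}  B5 = {a, b, d, g}
Tree: B1–B2, B2–B3, B2–B4, B3–B5
The largest bag has 4 vertices, giving width 3; this decomposition certifies tw(G) ≤ 3. For the lower bound, the 4 vertices {b, d, e, g} are pairwise adjacent, and any tree decomposition puts a clique entirely inside one bag — forcing width ≥ 3. Therefore the treewidth is 3.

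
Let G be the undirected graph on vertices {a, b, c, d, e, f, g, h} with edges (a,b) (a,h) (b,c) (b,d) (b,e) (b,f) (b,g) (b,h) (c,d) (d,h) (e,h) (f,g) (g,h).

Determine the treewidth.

A width-2 tree decomposition is:
Bags: B1 = {b, e, h}  B2 = {b, g, h}  B3 = {b, f, g}  B4 = {b, d, h}  B5 = {a, b, h}  B6 = {b, c, d}
Tree: B1–B2, B2–B3, B1–B4, B2–B5, B4–B6
The largest bag has 3 vertices, giving width 2; this decomposition certifies tw(G) ≤ 2. Conversely, {b, d, h} is a clique of size 3, and the vertices of any clique must share a bag in every tree decomposition; so some bag has ≥ 3 vertices and tw(G) ≥ 2. Hence tw(G) = 2 exactly.

2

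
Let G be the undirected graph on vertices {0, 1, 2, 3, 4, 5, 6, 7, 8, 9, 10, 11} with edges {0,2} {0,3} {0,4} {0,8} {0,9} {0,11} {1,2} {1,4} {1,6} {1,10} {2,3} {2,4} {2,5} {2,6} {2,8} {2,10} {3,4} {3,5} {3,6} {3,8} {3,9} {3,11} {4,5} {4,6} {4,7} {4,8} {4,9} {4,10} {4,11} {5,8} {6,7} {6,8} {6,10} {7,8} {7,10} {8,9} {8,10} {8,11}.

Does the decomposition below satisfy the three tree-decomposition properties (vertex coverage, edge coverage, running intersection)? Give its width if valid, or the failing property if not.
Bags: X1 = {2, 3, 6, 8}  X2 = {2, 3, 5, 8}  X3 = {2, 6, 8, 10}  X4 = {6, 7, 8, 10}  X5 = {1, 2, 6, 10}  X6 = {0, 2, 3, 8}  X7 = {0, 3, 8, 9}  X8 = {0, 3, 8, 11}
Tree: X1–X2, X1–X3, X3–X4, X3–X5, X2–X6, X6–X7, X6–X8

A tree decomposition must satisfy three properties: every vertex lies in some bag; for every edge, both endpoints lie together in some bag; and for every vertex, the bags containing it form a connected subtree. Here vertex 4 appears in no bag, so the decomposition is invalid.

No — vertex 4 appears in no bag.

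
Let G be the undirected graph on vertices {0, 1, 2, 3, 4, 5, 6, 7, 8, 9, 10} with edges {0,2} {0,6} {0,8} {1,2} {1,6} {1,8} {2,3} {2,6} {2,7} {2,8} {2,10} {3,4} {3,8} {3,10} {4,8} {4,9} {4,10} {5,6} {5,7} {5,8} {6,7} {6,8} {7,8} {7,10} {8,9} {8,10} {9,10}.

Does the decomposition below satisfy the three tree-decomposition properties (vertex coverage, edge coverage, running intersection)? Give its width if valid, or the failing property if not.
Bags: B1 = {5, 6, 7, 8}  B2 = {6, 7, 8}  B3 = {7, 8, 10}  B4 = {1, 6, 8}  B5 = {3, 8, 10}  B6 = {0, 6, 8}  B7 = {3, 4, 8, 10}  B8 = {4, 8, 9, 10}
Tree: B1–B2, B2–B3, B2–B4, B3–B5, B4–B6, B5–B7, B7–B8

No — vertex 2 appears in no bag.

A tree decomposition must satisfy three properties: every vertex lies in some bag; for every edge, both endpoints lie together in some bag; and for every vertex, the bags containing it form a connected subtree. Here vertex 2 appears in no bag, so the decomposition is invalid.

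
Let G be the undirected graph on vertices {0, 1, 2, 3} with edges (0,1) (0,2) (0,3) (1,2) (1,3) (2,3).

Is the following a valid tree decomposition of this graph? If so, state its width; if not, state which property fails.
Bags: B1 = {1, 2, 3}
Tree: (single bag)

A tree decomposition must satisfy three properties: every vertex lies in some bag; for every edge, both endpoints lie together in some bag; and for every vertex, the bags containing it form a connected subtree. Here vertex 0 appears in no bag, so the decomposition is invalid.

No — vertex 0 appears in no bag.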